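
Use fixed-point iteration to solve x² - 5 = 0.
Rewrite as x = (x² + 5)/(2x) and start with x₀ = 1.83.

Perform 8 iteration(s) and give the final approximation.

Equation: x² - 5 = 0
Fixed-point form: x = (x² + 5)/(2x)
x₀ = 1.83

x_1 = g(1.830000) = 2.281120
x_2 = g(2.281120) = 2.236513
x_3 = g(2.236513) = 2.236068
x_4 = g(2.236068) = 2.236068
x_5 = g(2.236068) = 2.236068
x_6 = g(2.236068) = 2.236068
x_7 = g(2.236068) = 2.236068
x_8 = g(2.236068) = 2.236068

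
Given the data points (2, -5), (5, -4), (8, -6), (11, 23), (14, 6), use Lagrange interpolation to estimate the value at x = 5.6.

Lagrange interpolation formula:
P(x) = Σ yᵢ × Lᵢ(x)
where Lᵢ(x) = Π_{j≠i} (x - xⱼ)/(xᵢ - xⱼ)

L_0(5.6) = (5.6 - 5)/(2 - 5) × (5.6 - 8)/(2 - 8) × (5.6 - 11)/(2 - 11) × (5.6 - 14)/(2 - 14) = -0.033600
L_1(5.6) = (5.6 - 2)/(5 - 2) × (5.6 - 8)/(5 - 8) × (5.6 - 11)/(5 - 11) × (5.6 - 14)/(5 - 14) = 0.806400
L_2(5.6) = (5.6 - 2)/(8 - 2) × (5.6 - 5)/(8 - 5) × (5.6 - 11)/(8 - 11) × (5.6 - 14)/(8 - 14) = 0.302400
L_3(5.6) = (5.6 - 2)/(11 - 2) × (5.6 - 5)/(11 - 5) × (5.6 - 8)/(11 - 8) × (5.6 - 14)/(11 - 14) = -0.089600
L_4(5.6) = (5.6 - 2)/(14 - 2) × (5.6 - 5)/(14 - 5) × (5.6 - 8)/(14 - 8) × (5.6 - 11)/(14 - 11) = 0.014400

P(5.6) = (-5)×L_0(5.6) + (-4)×L_1(5.6) + (-6)×L_2(5.6) + 23×L_3(5.6) + 6×L_4(5.6)
P(5.6) = -6.846400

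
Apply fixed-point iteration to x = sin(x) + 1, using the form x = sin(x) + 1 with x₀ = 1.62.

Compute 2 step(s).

Equation: x = sin(x) + 1
Fixed-point form: x = sin(x) + 1
x₀ = 1.62

x_1 = g(1.620000) = 1.998790
x_2 = g(1.998790) = 1.909800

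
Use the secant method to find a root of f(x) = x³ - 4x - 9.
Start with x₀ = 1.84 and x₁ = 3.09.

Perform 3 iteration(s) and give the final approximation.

f(x) = x³ - 4x - 9
x₀ = 1.84, x₁ = 3.09

Secant formula: x_{n+1} = x_n - f(x_n)(x_n - x_{n-1})/(f(x_n) - f(x_{n-1}))

Iteration 1:
  f(1.840000) = -10.130496
  f(3.090000) = 8.143629
  x_2 = 3.090000 - 8.143629×(3.090000 - 1.840000)/(8.143629 - (-10.130496))
       = 2.532954
Iteration 2:
  f(3.090000) = 8.143629
  f(2.532954) = -2.880755
  x_3 = 2.532954 - (-2.880755)×(2.532954 - 3.090000)/(-2.880755 - 8.143629)
       = 2.678514
Iteration 3:
  f(2.532954) = -2.880755
  f(2.678514) = -0.497225
  x_4 = 2.678514 - (-0.497225)×(2.678514 - 2.532954)/(-0.497225 - (-2.880755))
       = 2.708879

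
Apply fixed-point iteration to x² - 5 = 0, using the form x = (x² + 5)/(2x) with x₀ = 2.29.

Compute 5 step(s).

Equation: x² - 5 = 0
Fixed-point form: x = (x² + 5)/(2x)
x₀ = 2.29

x_1 = g(2.290000) = 2.236703
x_2 = g(2.236703) = 2.236068
x_3 = g(2.236068) = 2.236068
x_4 = g(2.236068) = 2.236068
x_5 = g(2.236068) = 2.236068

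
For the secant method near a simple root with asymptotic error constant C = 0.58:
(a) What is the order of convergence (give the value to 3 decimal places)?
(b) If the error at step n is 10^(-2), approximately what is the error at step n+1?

(a) Secant method has superlinear convergence with order φ = (1+√5)/2 ≈ 1.618.
    This means |e_{n+1}| ≈ C|e_n|^1.618.

(b) With |e_n| = 10^(-2) and C = 0.58:
    |e_{n+1}| ≈ 0.58 × (10^(-2))^1.618 = 0.58 × 10^(-3.24)

(a) ≈ 1.618 (golden ratio); (b) |e_{n+1}| ≈ 3.368e-04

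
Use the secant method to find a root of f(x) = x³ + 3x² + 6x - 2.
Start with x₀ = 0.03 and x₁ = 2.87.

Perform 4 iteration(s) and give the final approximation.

f(x) = x³ + 3x² + 6x - 2
x₀ = 0.03, x₁ = 2.87

Secant formula: x_{n+1} = x_n - f(x_n)(x_n - x_{n-1})/(f(x_n) - f(x_{n-1}))

Iteration 1:
  f(0.030000) = -1.817273
  f(2.870000) = 63.570603
  x_2 = 2.870000 - 63.570603×(2.870000 - 0.030000)/(63.570603 - (-1.817273))
       = 0.108930
Iteration 2:
  f(2.870000) = 63.570603
  f(0.108930) = -1.309531
  x_3 = 0.108930 - (-1.309531)×(0.108930 - 2.870000)/(-1.309531 - 63.570603)
       = 0.164659
Iteration 3:
  f(0.108930) = -1.309531
  f(0.164659) = -0.926245
  x_4 = 0.164659 - (-0.926245)×(0.164659 - 0.108930)/(-0.926245 - (-1.309531))
       = 0.299333
Iteration 4:
  f(0.164659) = -0.926245
  f(0.299333) = 0.091618
  x_5 = 0.299333 - 0.091618×(0.299333 - 0.164659)/(0.091618 - (-0.926245))
       = 0.287211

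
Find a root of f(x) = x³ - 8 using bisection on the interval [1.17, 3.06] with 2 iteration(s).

f(x) = x³ - 8
Initial interval: [1.17, 3.06]

Iteration 1:
  c_1 = (1.170000 + 3.060000)/2 = 2.115000
  f(c_1) = f(2.115000) = 1.460871
  f(a) × f(c) < 0, new interval: [1.170000, 2.115000]
Iteration 2:
  c_2 = (1.170000 + 2.115000)/2 = 1.642500
  f(c_2) = f(1.642500) = -3.568853
  f(a) × f(c) ≥ 0, new interval: [1.642500, 2.115000]

After 2 iteration(s), the approximation is c_2 = 1.642500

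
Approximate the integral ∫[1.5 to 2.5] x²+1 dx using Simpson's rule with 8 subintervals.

f(x) = x²+1
a = 1.5, b = 2.5, n = 8
h = (b - a)/n = 0.125000

Simpson's rule: (h/3)[f(x₀) + 4f(x₁) + 2f(x₂) + ... + f(xₙ)]

x_0 = 1.5000, f(x_0) = 3.250000, coefficient = 1
x_1 = 1.6250, f(x_1) = 3.640625, coefficient = 4
x_2 = 1.7500, f(x_2) = 4.062500, coefficient = 2
x_3 = 1.8750, f(x_3) = 4.515625, coefficient = 4
x_4 = 2.0000, f(x_4) = 5.000000, coefficient = 2
x_5 = 2.1250, f(x_5) = 5.515625, coefficient = 4
x_6 = 2.2500, f(x_6) = 6.062500, coefficient = 2
x_7 = 2.3750, f(x_7) = 6.640625, coefficient = 4
x_8 = 2.5000, f(x_8) = 7.250000, coefficient = 1

I ≈ (0.125000/3) × 122.000000 = 5.083333
Exact value: 5.083333
Error: 0.000000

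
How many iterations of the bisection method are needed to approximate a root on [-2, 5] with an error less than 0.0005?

We need (b-a)/2^n ≤ 0.0005
(5 - (-2))/2^n ≤ 0.0005
7/2^n ≤ 0.0005
2^n ≥ 14000
n ≥ log₂(14000) = 13.77
n ≥ 14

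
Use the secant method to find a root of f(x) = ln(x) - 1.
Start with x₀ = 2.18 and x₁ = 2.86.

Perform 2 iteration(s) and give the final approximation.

f(x) = ln(x) - 1
x₀ = 2.18, x₁ = 2.86

Secant formula: x_{n+1} = x_n - f(x_n)(x_n - x_{n-1})/(f(x_n) - f(x_{n-1}))

Iteration 1:
  f(2.180000) = -0.220675
  f(2.860000) = 0.050822
  x_2 = 2.860000 - 0.050822×(2.860000 - 2.180000)/(0.050822 - (-0.220675))
       = 2.732710
Iteration 2:
  f(2.860000) = 0.050822
  f(2.732710) = 0.005294
  x_3 = 2.732710 - 0.005294×(2.732710 - 2.860000)/(0.005294 - 0.050822)
       = 2.717909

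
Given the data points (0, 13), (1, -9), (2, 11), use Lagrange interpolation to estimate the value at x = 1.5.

Lagrange interpolation formula:
P(x) = Σ yᵢ × Lᵢ(x)
where Lᵢ(x) = Π_{j≠i} (x - xⱼ)/(xᵢ - xⱼ)

L_0(1.5) = (1.5 - 1)/(0 - 1) × (1.5 - 2)/(0 - 2) = -0.125000
L_1(1.5) = (1.5 - 0)/(1 - 0) × (1.5 - 2)/(1 - 2) = 0.750000
L_2(1.5) = (1.5 - 0)/(2 - 0) × (1.5 - 1)/(2 - 1) = 0.375000

P(1.5) = 13×L_0(1.5) + (-9)×L_1(1.5) + 11×L_2(1.5)
P(1.5) = -4.250000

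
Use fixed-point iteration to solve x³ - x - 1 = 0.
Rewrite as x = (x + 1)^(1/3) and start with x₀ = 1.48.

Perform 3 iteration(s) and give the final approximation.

Equation: x³ - x - 1 = 0
Fixed-point form: x = (x + 1)^(1/3)
x₀ = 1.48

x_1 = g(1.480000) = 1.353580
x_2 = g(1.353580) = 1.330178
x_3 = g(1.330178) = 1.325754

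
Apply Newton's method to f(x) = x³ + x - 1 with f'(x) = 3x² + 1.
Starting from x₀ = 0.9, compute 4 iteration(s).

f(x) = x³ + x - 1
f'(x) = 3x² + 1
x₀ = 0.9

Newton-Raphson formula: x_{n+1} = x_n - f(x_n)/f'(x_n)

Iteration 1:
  f(0.900000) = 0.629000
  f'(0.900000) = 3.430000
  x_1 = 0.900000 - 0.629000/3.430000 = 0.716618
Iteration 2:
  f(0.716618) = 0.084631
  f'(0.716618) = 2.540624
  x_2 = 0.716618 - 0.084631/2.540624 = 0.683307
Iteration 3:
  f(0.683307) = 0.002349
  f'(0.683307) = 2.400725
  x_3 = 0.683307 - 0.002349/2.400725 = 0.682329
Iteration 4:
  f(0.682329) = 0.000002
  f'(0.682329) = 2.396717
  x_4 = 0.682329 - 0.000002/2.396717 = 0.682328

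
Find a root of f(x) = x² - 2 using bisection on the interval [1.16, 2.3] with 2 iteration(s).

f(x) = x² - 2
Initial interval: [1.16, 2.3]

Iteration 1:
  c_1 = (1.160000 + 2.300000)/2 = 1.730000
  f(c_1) = f(1.730000) = 0.992900
  f(a) × f(c) < 0, new interval: [1.160000, 1.730000]
Iteration 2:
  c_2 = (1.160000 + 1.730000)/2 = 1.445000
  f(c_2) = f(1.445000) = 0.088025
  f(a) × f(c) < 0, new interval: [1.160000, 1.445000]

After 2 iteration(s), the approximation is c_2 = 1.445000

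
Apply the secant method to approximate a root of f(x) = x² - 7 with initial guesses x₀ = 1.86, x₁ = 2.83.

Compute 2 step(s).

f(x) = x² - 7
x₀ = 1.86, x₁ = 2.83

Secant formula: x_{n+1} = x_n - f(x_n)(x_n - x_{n-1})/(f(x_n) - f(x_{n-1}))

Iteration 1:
  f(1.860000) = -3.540400
  f(2.830000) = 1.008900
  x_2 = 2.830000 - 1.008900×(2.830000 - 1.860000)/(1.008900 - (-3.540400))
       = 2.614883
Iteration 2:
  f(2.830000) = 1.008900
  f(2.614883) = -0.162388
  x_3 = 2.614883 - (-0.162388)×(2.614883 - 2.830000)/(-0.162388 - 1.008900)
       = 2.644707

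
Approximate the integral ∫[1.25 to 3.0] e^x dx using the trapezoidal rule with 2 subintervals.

f(x) = e^x
a = 1.25, b = 3.0, n = 2
h = (b - a)/n = 0.875000

Trapezoidal rule: (h/2)[f(x₀) + 2f(x₁) + 2f(x₂) + ... + f(xₙ)]

x_0 = 1.2500, f(x_0) = 3.490343, coefficient = 1
x_1 = 2.1250, f(x_1) = 8.372897, coefficient = 2
x_2 = 3.0000, f(x_2) = 20.085537, coefficient = 1

I ≈ (0.875000/2) × 40.321675 = 17.640733
Exact value: 16.595194
Error: 1.045539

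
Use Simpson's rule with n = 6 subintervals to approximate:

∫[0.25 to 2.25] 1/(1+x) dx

f(x) = 1/(1+x)
a = 0.25, b = 2.25, n = 6
h = (b - a)/n = 0.333333

Simpson's rule: (h/3)[f(x₀) + 4f(x₁) + 2f(x₂) + ... + f(xₙ)]

x_0 = 0.2500, f(x_0) = 0.800000, coefficient = 1
x_1 = 0.5833, f(x_1) = 0.631579, coefficient = 4
x_2 = 0.9167, f(x_2) = 0.521739, coefficient = 2
x_3 = 1.2500, f(x_3) = 0.444444, coefficient = 4
x_4 = 1.5833, f(x_4) = 0.387097, coefficient = 2
x_5 = 1.9167, f(x_5) = 0.342857, coefficient = 4
x_6 = 2.2500, f(x_6) = 0.307692, coefficient = 1

I ≈ (0.333333/3) × 8.600886 = 0.955654
Exact value: 0.955511
Error: 0.000143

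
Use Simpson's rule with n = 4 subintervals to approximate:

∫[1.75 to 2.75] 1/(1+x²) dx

f(x) = 1/(1+x²)
a = 1.75, b = 2.75, n = 4
h = (b - a)/n = 0.250000

Simpson's rule: (h/3)[f(x₀) + 4f(x₁) + 2f(x₂) + ... + f(xₙ)]

x_0 = 1.7500, f(x_0) = 0.246154, coefficient = 1
x_1 = 2.0000, f(x_1) = 0.200000, coefficient = 4
x_2 = 2.2500, f(x_2) = 0.164948, coefficient = 2
x_3 = 2.5000, f(x_3) = 0.137931, coefficient = 4
x_4 = 2.7500, f(x_4) = 0.116788, coefficient = 1

I ≈ (0.250000/3) × 2.044563 = 0.170380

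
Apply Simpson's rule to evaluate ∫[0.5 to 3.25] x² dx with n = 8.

f(x) = x²
a = 0.5, b = 3.25, n = 8
h = (b - a)/n = 0.343750

Simpson's rule: (h/3)[f(x₀) + 4f(x₁) + 2f(x₂) + ... + f(xₙ)]

x_0 = 0.5000, f(x_0) = 0.250000, coefficient = 1
x_1 = 0.8438, f(x_1) = 0.711914, coefficient = 4
x_2 = 1.1875, f(x_2) = 1.410156, coefficient = 2
x_3 = 1.5312, f(x_3) = 2.344727, coefficient = 4
x_4 = 1.8750, f(x_4) = 3.515625, coefficient = 2
x_5 = 2.2188, f(x_5) = 4.922852, coefficient = 4
x_6 = 2.5625, f(x_6) = 6.566406, coefficient = 2
x_7 = 2.9062, f(x_7) = 8.446289, coefficient = 4
x_8 = 3.2500, f(x_8) = 10.562500, coefficient = 1

I ≈ (0.343750/3) × 99.500000 = 11.401042
Exact value: 11.401042
Error: 0.000000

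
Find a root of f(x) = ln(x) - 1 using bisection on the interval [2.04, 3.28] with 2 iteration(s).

f(x) = ln(x) - 1
Initial interval: [2.04, 3.28]

Iteration 1:
  c_1 = (2.040000 + 3.280000)/2 = 2.660000
  f(c_1) = f(2.660000) = -0.021674
  f(a) × f(c) ≥ 0, new interval: [2.660000, 3.280000]
Iteration 2:
  c_2 = (2.660000 + 3.280000)/2 = 2.970000
  f(c_2) = f(2.970000) = 0.088562
  f(a) × f(c) < 0, new interval: [2.660000, 2.970000]

After 2 iteration(s), the approximation is c_2 = 2.970000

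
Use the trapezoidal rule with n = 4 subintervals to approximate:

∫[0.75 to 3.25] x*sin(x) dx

f(x) = x*sin(x)
a = 0.75, b = 3.25, n = 4
h = (b - a)/n = 0.625000

Trapezoidal rule: (h/2)[f(x₀) + 2f(x₁) + 2f(x₂) + ... + f(xₙ)]

x_0 = 0.7500, f(x_0) = 0.511229, coefficient = 1
x_1 = 1.3750, f(x_1) = 1.348728, coefficient = 2
x_2 = 2.0000, f(x_2) = 1.818595, coefficient = 2
x_3 = 2.6250, f(x_3) = 1.296541, coefficient = 2
x_4 = 3.2500, f(x_4) = -0.351634, coefficient = 1

I ≈ (0.625000/2) × 9.087322 = 2.839788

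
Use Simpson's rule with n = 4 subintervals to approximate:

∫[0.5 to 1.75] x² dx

f(x) = x²
a = 0.5, b = 1.75, n = 4
h = (b - a)/n = 0.312500

Simpson's rule: (h/3)[f(x₀) + 4f(x₁) + 2f(x₂) + ... + f(xₙ)]

x_0 = 0.5000, f(x_0) = 0.250000, coefficient = 1
x_1 = 0.8125, f(x_1) = 0.660156, coefficient = 4
x_2 = 1.1250, f(x_2) = 1.265625, coefficient = 2
x_3 = 1.4375, f(x_3) = 2.066406, coefficient = 4
x_4 = 1.7500, f(x_4) = 3.062500, coefficient = 1

I ≈ (0.312500/3) × 16.750000 = 1.744792
Exact value: 1.744792
Error: 0.000000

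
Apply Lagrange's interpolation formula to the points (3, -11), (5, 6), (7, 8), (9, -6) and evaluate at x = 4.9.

Lagrange interpolation formula:
P(x) = Σ yᵢ × Lᵢ(x)
where Lᵢ(x) = Π_{j≠i} (x - xⱼ)/(xᵢ - xⱼ)

L_0(4.9) = (4.9 - 5)/(3 - 5) × (4.9 - 7)/(3 - 7) × (4.9 - 9)/(3 - 9) = 0.017937
L_1(4.9) = (4.9 - 3)/(5 - 3) × (4.9 - 7)/(5 - 7) × (4.9 - 9)/(5 - 9) = 1.022437
L_2(4.9) = (4.9 - 3)/(7 - 3) × (4.9 - 5)/(7 - 5) × (4.9 - 9)/(7 - 9) = -0.048687
L_3(4.9) = (4.9 - 3)/(9 - 3) × (4.9 - 5)/(9 - 5) × (4.9 - 7)/(9 - 7) = 0.008312

P(4.9) = (-11)×L_0(4.9) + 6×L_1(4.9) + 8×L_2(4.9) + (-6)×L_3(4.9)
P(4.9) = 5.497938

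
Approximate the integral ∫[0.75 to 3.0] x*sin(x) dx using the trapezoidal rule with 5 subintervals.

f(x) = x*sin(x)
a = 0.75, b = 3.0, n = 5
h = (b - a)/n = 0.450000

Trapezoidal rule: (h/2)[f(x₀) + 2f(x₁) + 2f(x₂) + ... + f(xₙ)]

x_0 = 0.7500, f(x_0) = 0.511229, coefficient = 1
x_1 = 1.2000, f(x_1) = 1.118447, coefficient = 2
x_2 = 1.6500, f(x_2) = 1.644827, coefficient = 2
x_3 = 2.1000, f(x_3) = 1.812740, coefficient = 2
x_4 = 2.5500, f(x_4) = 1.422093, coefficient = 2
x_5 = 3.0000, f(x_5) = 0.423360, coefficient = 1

I ≈ (0.450000/2) × 12.930804 = 2.909431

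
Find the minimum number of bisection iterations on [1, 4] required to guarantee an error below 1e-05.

We need (b-a)/2^n ≤ 1e-05
(4 - 1)/2^n ≤ 1e-05
3/2^n ≤ 1e-05
2^n ≥ 300000
n ≥ log₂(300000) = 18.19
n ≥ 19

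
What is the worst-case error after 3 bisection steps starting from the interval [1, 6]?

Bisection error bound: |error| ≤ (b-a)/2^n
|error| ≤ (6 - 1)/2^3 = 5/2^3
|error| ≤ 0.6250000000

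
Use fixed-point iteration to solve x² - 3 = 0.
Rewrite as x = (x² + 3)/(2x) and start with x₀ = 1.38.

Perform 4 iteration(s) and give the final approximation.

Equation: x² - 3 = 0
Fixed-point form: x = (x² + 3)/(2x)
x₀ = 1.38

x_1 = g(1.380000) = 1.776957
x_2 = g(1.776957) = 1.732618
x_3 = g(1.732618) = 1.732051
x_4 = g(1.732051) = 1.732051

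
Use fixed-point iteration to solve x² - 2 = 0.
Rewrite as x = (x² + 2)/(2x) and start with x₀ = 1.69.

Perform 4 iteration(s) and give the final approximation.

Equation: x² - 2 = 0
Fixed-point form: x = (x² + 2)/(2x)
x₀ = 1.69

x_1 = g(1.690000) = 1.436716
x_2 = g(1.436716) = 1.414390
x_3 = g(1.414390) = 1.414214
x_4 = g(1.414214) = 1.414214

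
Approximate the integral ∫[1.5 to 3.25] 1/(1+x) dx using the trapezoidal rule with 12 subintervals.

f(x) = 1/(1+x)
a = 1.5, b = 3.25, n = 12
h = (b - a)/n = 0.145833

Trapezoidal rule: (h/2)[f(x₀) + 2f(x₁) + 2f(x₂) + ... + f(xₙ)]

x_0 = 1.5000, f(x_0) = 0.400000, coefficient = 1
x_1 = 1.6458, f(x_1) = 0.377953, coefficient = 2
x_2 = 1.7917, f(x_2) = 0.358209, coefficient = 2
x_3 = 1.9375, f(x_3) = 0.340426, coefficient = 2
x_4 = 2.0833, f(x_4) = 0.324324, coefficient = 2
x_5 = 2.2292, f(x_5) = 0.309677, coefficient = 2
x_6 = 2.3750, f(x_6) = 0.296296, coefficient = 2
x_7 = 2.5208, f(x_7) = 0.284024, coefficient = 2
x_8 = 2.6667, f(x_8) = 0.272727, coefficient = 2
x_9 = 2.8125, f(x_9) = 0.262295, coefficient = 2
x_10 = 2.9583, f(x_10) = 0.252632, coefficient = 2
x_11 = 3.1042, f(x_11) = 0.243655, coefficient = 2
x_12 = 3.2500, f(x_12) = 0.235294, coefficient = 1

I ≈ (0.145833/2) × 7.279730 = 0.530814
Exact value: 0.530628
Error: 0.000185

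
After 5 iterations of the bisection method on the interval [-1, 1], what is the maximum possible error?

Bisection error bound: |error| ≤ (b-a)/2^n
|error| ≤ (1 - (-1))/2^5 = 2/2^5
|error| ≤ 0.0625000000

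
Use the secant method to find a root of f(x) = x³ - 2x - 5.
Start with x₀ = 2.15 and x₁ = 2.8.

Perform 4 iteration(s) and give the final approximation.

f(x) = x³ - 2x - 5
x₀ = 2.15, x₁ = 2.8

Secant formula: x_{n+1} = x_n - f(x_n)(x_n - x_{n-1})/(f(x_n) - f(x_{n-1}))

Iteration 1:
  f(2.150000) = 0.638375
  f(2.800000) = 11.352000
  x_2 = 2.800000 - 11.352000×(2.800000 - 2.150000)/(11.352000 - 0.638375)
       = 2.111270
Iteration 2:
  f(2.800000) = 11.352000
  f(2.111270) = 0.188358
  x_3 = 2.111270 - 0.188358×(2.111270 - 2.800000)/(0.188358 - 11.352000)
       = 2.099649
Iteration 3:
  f(2.111270) = 0.188358
  f(2.099649) = 0.057058
  x_4 = 2.099649 - 0.057058×(2.099649 - 2.111270)/(0.057058 - 0.188358)
       = 2.094599
Iteration 4:
  f(2.099649) = 0.057058
  f(2.094599) = 0.000531
  x_5 = 2.094599 - 0.000531×(2.094599 - 2.099649)/(0.000531 - 0.057058)
       = 2.094552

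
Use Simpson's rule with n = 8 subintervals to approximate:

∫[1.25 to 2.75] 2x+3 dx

f(x) = 2x+3
a = 1.25, b = 2.75, n = 8
h = (b - a)/n = 0.187500

Simpson's rule: (h/3)[f(x₀) + 4f(x₁) + 2f(x₂) + ... + f(xₙ)]

x_0 = 1.2500, f(x_0) = 5.500000, coefficient = 1
x_1 = 1.4375, f(x_1) = 5.875000, coefficient = 4
x_2 = 1.6250, f(x_2) = 6.250000, coefficient = 2
x_3 = 1.8125, f(x_3) = 6.625000, coefficient = 4
x_4 = 2.0000, f(x_4) = 7.000000, coefficient = 2
x_5 = 2.1875, f(x_5) = 7.375000, coefficient = 4
x_6 = 2.3750, f(x_6) = 7.750000, coefficient = 2
x_7 = 2.5625, f(x_7) = 8.125000, coefficient = 4
x_8 = 2.7500, f(x_8) = 8.500000, coefficient = 1

I ≈ (0.187500/3) × 168.000000 = 10.500000
Exact value: 10.500000
Error: 0.000000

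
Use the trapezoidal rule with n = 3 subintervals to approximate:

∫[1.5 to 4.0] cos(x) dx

f(x) = cos(x)
a = 1.5, b = 4.0, n = 3
h = (b - a)/n = 0.833333

Trapezoidal rule: (h/2)[f(x₀) + 2f(x₁) + 2f(x₂) + ... + f(xₙ)]

x_0 = 1.5000, f(x_0) = 0.070737, coefficient = 1
x_1 = 2.3333, f(x_1) = -0.690758, coefficient = 2
x_2 = 3.1667, f(x_2) = -0.999686, coefficient = 2
x_3 = 4.0000, f(x_3) = -0.653644, coefficient = 1

I ≈ (0.833333/2) × -3.963794 = -1.651581
Exact value: -1.754297
Error: 0.102717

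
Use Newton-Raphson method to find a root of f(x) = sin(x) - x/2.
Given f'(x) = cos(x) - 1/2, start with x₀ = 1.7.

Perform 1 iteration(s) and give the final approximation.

f(x) = sin(x) - x/2
f'(x) = cos(x) - 1/2
x₀ = 1.7

Newton-Raphson formula: x_{n+1} = x_n - f(x_n)/f'(x_n)

Iteration 1:
  f(1.700000) = 0.141665
  f'(1.700000) = -0.628844
  x_1 = 1.700000 - 0.141665/(-0.628844) = 1.925278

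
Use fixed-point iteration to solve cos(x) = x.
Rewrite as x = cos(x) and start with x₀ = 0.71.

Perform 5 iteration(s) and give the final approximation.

Equation: cos(x) = x
Fixed-point form: x = cos(x)
x₀ = 0.71

x_1 = g(0.710000) = 0.758362
x_2 = g(0.758362) = 0.725964
x_3 = g(0.725964) = 0.747860
x_4 = g(0.747860) = 0.733146
x_5 = g(0.733146) = 0.743073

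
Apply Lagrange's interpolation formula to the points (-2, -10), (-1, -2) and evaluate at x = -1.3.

Lagrange interpolation formula:
P(x) = Σ yᵢ × Lᵢ(x)
where Lᵢ(x) = Π_{j≠i} (x - xⱼ)/(xᵢ - xⱼ)

L_0(-1.3) = (-1.3 - (-1))/(-2 - (-1)) = 0.300000
L_1(-1.3) = (-1.3 - (-2))/(-1 - (-2)) = 0.700000

P(-1.3) = (-10)×L_0(-1.3) + (-2)×L_1(-1.3)
P(-1.3) = -4.400000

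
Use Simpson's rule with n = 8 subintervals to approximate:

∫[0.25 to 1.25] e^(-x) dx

f(x) = e^(-x)
a = 0.25, b = 1.25, n = 8
h = (b - a)/n = 0.125000

Simpson's rule: (h/3)[f(x₀) + 4f(x₁) + 2f(x₂) + ... + f(xₙ)]

x_0 = 0.2500, f(x_0) = 0.778801, coefficient = 1
x_1 = 0.3750, f(x_1) = 0.687289, coefficient = 4
x_2 = 0.5000, f(x_2) = 0.606531, coefficient = 2
x_3 = 0.6250, f(x_3) = 0.535261, coefficient = 4
x_4 = 0.7500, f(x_4) = 0.472367, coefficient = 2
x_5 = 0.8750, f(x_5) = 0.416862, coefficient = 4
x_6 = 1.0000, f(x_6) = 0.367879, coefficient = 2
x_7 = 1.1250, f(x_7) = 0.324652, coefficient = 4
x_8 = 1.2500, f(x_8) = 0.286505, coefficient = 1

I ≈ (0.125000/3) × 11.815120 = 0.492297
Exact value: 0.492296
Error: 0.000001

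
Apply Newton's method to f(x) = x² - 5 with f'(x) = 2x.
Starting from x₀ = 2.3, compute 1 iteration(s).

f(x) = x² - 5
f'(x) = 2x
x₀ = 2.3

Newton-Raphson formula: x_{n+1} = x_n - f(x_n)/f'(x_n)

Iteration 1:
  f(2.300000) = 0.290000
  f'(2.300000) = 4.600000
  x_1 = 2.300000 - 0.290000/4.600000 = 2.236957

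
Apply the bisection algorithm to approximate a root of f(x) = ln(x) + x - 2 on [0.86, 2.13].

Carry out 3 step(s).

f(x) = ln(x) + x - 2
Initial interval: [0.86, 2.13]

Iteration 1:
  c_1 = (0.860000 + 2.130000)/2 = 1.495000
  f(c_1) = f(1.495000) = -0.102874
  f(a) × f(c) ≥ 0, new interval: [1.495000, 2.130000]
Iteration 2:
  c_2 = (1.495000 + 2.130000)/2 = 1.812500
  f(c_2) = f(1.812500) = 0.407207
  f(a) × f(c) < 0, new interval: [1.495000, 1.812500]
Iteration 3:
  c_3 = (1.495000 + 1.812500)/2 = 1.653750
  f(c_3) = f(1.653750) = 0.156795
  f(a) × f(c) < 0, new interval: [1.495000, 1.653750]

After 3 iteration(s), the approximation is c_3 = 1.653750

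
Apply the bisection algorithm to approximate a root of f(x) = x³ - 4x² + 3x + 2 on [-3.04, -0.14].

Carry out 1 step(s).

f(x) = x³ - 4x² + 3x + 2
Initial interval: [-3.04, -0.14]

Iteration 1:
  c_1 = (-3.040000 + (-0.140000))/2 = -1.590000
  f(c_1) = f(-1.590000) = -16.902079
  f(a) × f(c) ≥ 0, new interval: [-1.590000, -0.140000]

After 1 iteration(s), the approximation is c_1 = -1.590000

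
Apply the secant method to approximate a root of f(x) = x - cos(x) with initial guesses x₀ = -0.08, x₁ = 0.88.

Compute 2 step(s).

f(x) = x - cos(x)
x₀ = -0.08, x₁ = 0.88

Secant formula: x_{n+1} = x_n - f(x_n)(x_n - x_{n-1})/(f(x_n) - f(x_{n-1}))

Iteration 1:
  f(-0.080000) = -1.076802
  f(0.880000) = 0.242849
  x_2 = 0.880000 - 0.242849×(0.880000 - (-0.080000))/(0.242849 - (-1.076802))
       = 0.703336
Iteration 2:
  f(0.880000) = 0.242849
  f(0.703336) = -0.059353
  x_3 = 0.703336 - (-0.059353)×(0.703336 - 0.880000)/(-0.059353 - 0.242849)
       = 0.738033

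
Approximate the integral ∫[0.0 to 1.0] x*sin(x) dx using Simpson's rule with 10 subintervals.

f(x) = x*sin(x)
a = 0.0, b = 1.0, n = 10
h = (b - a)/n = 0.100000

Simpson's rule: (h/3)[f(x₀) + 4f(x₁) + 2f(x₂) + ... + f(xₙ)]

x_0 = 0.0000, f(x_0) = 0.000000, coefficient = 1
x_1 = 0.1000, f(x_1) = 0.009983, coefficient = 4
x_2 = 0.2000, f(x_2) = 0.039734, coefficient = 2
x_3 = 0.3000, f(x_3) = 0.088656, coefficient = 4
x_4 = 0.4000, f(x_4) = 0.155767, coefficient = 2
x_5 = 0.5000, f(x_5) = 0.239713, coefficient = 4
x_6 = 0.6000, f(x_6) = 0.338785, coefficient = 2
x_7 = 0.7000, f(x_7) = 0.450952, coefficient = 4
x_8 = 0.8000, f(x_8) = 0.573885, coefficient = 2
x_9 = 0.9000, f(x_9) = 0.704994, coefficient = 4
x_10 = 1.0000, f(x_10) = 0.841471, coefficient = 1

I ≈ (0.100000/3) × 9.035009 = 0.301167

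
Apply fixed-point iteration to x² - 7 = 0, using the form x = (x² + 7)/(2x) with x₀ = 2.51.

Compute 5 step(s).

Equation: x² - 7 = 0
Fixed-point form: x = (x² + 7)/(2x)
x₀ = 2.51

x_1 = g(2.510000) = 2.649422
x_2 = g(2.649422) = 2.645754
x_3 = g(2.645754) = 2.645751
x_4 = g(2.645751) = 2.645751
x_5 = g(2.645751) = 2.645751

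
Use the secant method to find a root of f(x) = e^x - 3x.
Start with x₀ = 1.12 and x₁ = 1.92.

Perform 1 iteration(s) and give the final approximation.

f(x) = e^x - 3x
x₀ = 1.12, x₁ = 1.92

Secant formula: x_{n+1} = x_n - f(x_n)(x_n - x_{n-1})/(f(x_n) - f(x_{n-1}))

Iteration 1:
  f(1.120000) = -0.295146
  f(1.920000) = 1.060958
  x_2 = 1.920000 - 1.060958×(1.920000 - 1.120000)/(1.060958 - (-0.295146))
       = 1.294114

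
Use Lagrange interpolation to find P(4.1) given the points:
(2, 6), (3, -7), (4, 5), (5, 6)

Lagrange interpolation formula:
P(x) = Σ yᵢ × Lᵢ(x)
where Lᵢ(x) = Π_{j≠i} (x - xⱼ)/(xᵢ - xⱼ)

L_0(4.1) = (4.1 - 3)/(2 - 3) × (4.1 - 4)/(2 - 4) × (4.1 - 5)/(2 - 5) = 0.016500
L_1(4.1) = (4.1 - 2)/(3 - 2) × (4.1 - 4)/(3 - 4) × (4.1 - 5)/(3 - 5) = -0.094500
L_2(4.1) = (4.1 - 2)/(4 - 2) × (4.1 - 3)/(4 - 3) × (4.1 - 5)/(4 - 5) = 1.039500
L_3(4.1) = (4.1 - 2)/(5 - 2) × (4.1 - 3)/(5 - 3) × (4.1 - 4)/(5 - 4) = 0.038500

P(4.1) = 6×L_0(4.1) + (-7)×L_1(4.1) + 5×L_2(4.1) + 6×L_3(4.1)
P(4.1) = 6.189000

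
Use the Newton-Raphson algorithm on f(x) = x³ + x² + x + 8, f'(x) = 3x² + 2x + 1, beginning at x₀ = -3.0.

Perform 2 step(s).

f(x) = x³ + x² + x + 8
f'(x) = 3x² + 2x + 1
x₀ = -3.0

Newton-Raphson formula: x_{n+1} = x_n - f(x_n)/f'(x_n)

Iteration 1:
  f(-3.000000) = -13.000000
  f'(-3.000000) = 22.000000
  x_1 = -3.000000 - (-13.000000)/22.000000 = -2.409091
Iteration 2:
  f(-2.409091) = -2.587059
  f'(-2.409091) = 13.592975
  x_2 = -2.409091 - (-2.587059)/13.592975 = -2.218768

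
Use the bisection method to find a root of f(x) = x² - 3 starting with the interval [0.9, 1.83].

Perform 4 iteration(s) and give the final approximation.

f(x) = x² - 3
Initial interval: [0.9, 1.83]

Iteration 1:
  c_1 = (0.900000 + 1.830000)/2 = 1.365000
  f(c_1) = f(1.365000) = -1.136775
  f(a) × f(c) ≥ 0, new interval: [1.365000, 1.830000]
Iteration 2:
  c_2 = (1.365000 + 1.830000)/2 = 1.597500
  f(c_2) = f(1.597500) = -0.447994
  f(a) × f(c) ≥ 0, new interval: [1.597500, 1.830000]
Iteration 3:
  c_3 = (1.597500 + 1.830000)/2 = 1.713750
  f(c_3) = f(1.713750) = -0.063061
  f(a) × f(c) ≥ 0, new interval: [1.713750, 1.830000]
Iteration 4:
  c_4 = (1.713750 + 1.830000)/2 = 1.771875
  f(c_4) = f(1.771875) = 0.139541
  f(a) × f(c) < 0, new interval: [1.713750, 1.771875]

After 4 iteration(s), the approximation is c_4 = 1.771875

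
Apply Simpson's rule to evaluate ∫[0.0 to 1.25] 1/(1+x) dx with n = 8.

f(x) = 1/(1+x)
a = 0.0, b = 1.25, n = 8
h = (b - a)/n = 0.156250

Simpson's rule: (h/3)[f(x₀) + 4f(x₁) + 2f(x₂) + ... + f(xₙ)]

x_0 = 0.0000, f(x_0) = 1.000000, coefficient = 1
x_1 = 0.1562, f(x_1) = 0.864865, coefficient = 4
x_2 = 0.3125, f(x_2) = 0.761905, coefficient = 2
x_3 = 0.4688, f(x_3) = 0.680851, coefficient = 4
x_4 = 0.6250, f(x_4) = 0.615385, coefficient = 2
x_5 = 0.7812, f(x_5) = 0.561404, coefficient = 4
x_6 = 0.9375, f(x_6) = 0.516129, coefficient = 2
x_7 = 1.0938, f(x_7) = 0.477612, coefficient = 4
x_8 = 1.2500, f(x_8) = 0.444444, coefficient = 1

I ≈ (0.156250/3) × 15.570207 = 0.810948
Exact value: 0.810930
Error: 0.000018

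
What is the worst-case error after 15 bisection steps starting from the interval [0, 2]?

Bisection error bound: |error| ≤ (b-a)/2^n
|error| ≤ (2 - 0)/2^15 = 2/2^15
|error| ≤ 0.0000610352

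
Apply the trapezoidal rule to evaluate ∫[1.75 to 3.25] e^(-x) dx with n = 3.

f(x) = e^(-x)
a = 1.75, b = 3.25, n = 3
h = (b - a)/n = 0.500000

Trapezoidal rule: (h/2)[f(x₀) + 2f(x₁) + 2f(x₂) + ... + f(xₙ)]

x_0 = 1.7500, f(x_0) = 0.173774, coefficient = 1
x_1 = 2.2500, f(x_1) = 0.105399, coefficient = 2
x_2 = 2.7500, f(x_2) = 0.063928, coefficient = 2
x_3 = 3.2500, f(x_3) = 0.038774, coefficient = 1

I ≈ (0.500000/2) × 0.551202 = 0.137801
Exact value: 0.135000
Error: 0.002801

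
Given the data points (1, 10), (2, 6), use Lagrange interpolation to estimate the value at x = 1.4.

Lagrange interpolation formula:
P(x) = Σ yᵢ × Lᵢ(x)
where Lᵢ(x) = Π_{j≠i} (x - xⱼ)/(xᵢ - xⱼ)

L_0(1.4) = (1.4 - 2)/(1 - 2) = 0.600000
L_1(1.4) = (1.4 - 1)/(2 - 1) = 0.400000

P(1.4) = 10×L_0(1.4) + 6×L_1(1.4)
P(1.4) = 8.400000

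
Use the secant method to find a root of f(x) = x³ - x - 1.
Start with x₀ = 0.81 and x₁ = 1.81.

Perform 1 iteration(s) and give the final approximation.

f(x) = x³ - x - 1
x₀ = 0.81, x₁ = 1.81

Secant formula: x_{n+1} = x_n - f(x_n)(x_n - x_{n-1})/(f(x_n) - f(x_{n-1}))

Iteration 1:
  f(0.810000) = -1.278559
  f(1.810000) = 3.119741
  x_2 = 1.810000 - 3.119741×(1.810000 - 0.810000)/(3.119741 - (-1.278559))
       = 1.100694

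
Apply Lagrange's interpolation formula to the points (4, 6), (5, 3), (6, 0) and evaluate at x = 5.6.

Lagrange interpolation formula:
P(x) = Σ yᵢ × Lᵢ(x)
where Lᵢ(x) = Π_{j≠i} (x - xⱼ)/(xᵢ - xⱼ)

L_0(5.6) = (5.6 - 5)/(4 - 5) × (5.6 - 6)/(4 - 6) = -0.120000
L_1(5.6) = (5.6 - 4)/(5 - 4) × (5.6 - 6)/(5 - 6) = 0.640000
L_2(5.6) = (5.6 - 4)/(6 - 4) × (5.6 - 5)/(6 - 5) = 0.480000

P(5.6) = 6×L_0(5.6) + 3×L_1(5.6) + 0×L_2(5.6)
P(5.6) = 1.200000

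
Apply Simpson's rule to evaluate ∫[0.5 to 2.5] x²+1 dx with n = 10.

f(x) = x²+1
a = 0.5, b = 2.5, n = 10
h = (b - a)/n = 0.200000

Simpson's rule: (h/3)[f(x₀) + 4f(x₁) + 2f(x₂) + ... + f(xₙ)]

x_0 = 0.5000, f(x_0) = 1.250000, coefficient = 1
x_1 = 0.7000, f(x_1) = 1.490000, coefficient = 4
x_2 = 0.9000, f(x_2) = 1.810000, coefficient = 2
x_3 = 1.1000, f(x_3) = 2.210000, coefficient = 4
x_4 = 1.3000, f(x_4) = 2.690000, coefficient = 2
x_5 = 1.5000, f(x_5) = 3.250000, coefficient = 4
x_6 = 1.7000, f(x_6) = 3.890000, coefficient = 2
x_7 = 1.9000, f(x_7) = 4.610000, coefficient = 4
x_8 = 2.1000, f(x_8) = 5.410000, coefficient = 2
x_9 = 2.3000, f(x_9) = 6.290000, coefficient = 4
x_10 = 2.5000, f(x_10) = 7.250000, coefficient = 1

I ≈ (0.200000/3) × 107.500000 = 7.166667
Exact value: 7.166667
Error: 0.000000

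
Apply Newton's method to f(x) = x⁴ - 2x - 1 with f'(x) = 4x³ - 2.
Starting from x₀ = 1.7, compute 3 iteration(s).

f(x) = x⁴ - 2x - 1
f'(x) = 4x³ - 2
x₀ = 1.7

Newton-Raphson formula: x_{n+1} = x_n - f(x_n)/f'(x_n)

Iteration 1:
  f(1.700000) = 3.952100
  f'(1.700000) = 17.652000
  x_1 = 1.700000 - 3.952100/17.652000 = 1.476110
Iteration 2:
  f(1.476110) = 0.795392
  f'(1.476110) = 10.865198
  x_2 = 1.476110 - 0.795392/10.865198 = 1.402905
Iteration 3:
  f(1.402905) = 0.067773
  f'(1.402905) = 9.044464
  x_3 = 1.402905 - 0.067773/9.044464 = 1.395412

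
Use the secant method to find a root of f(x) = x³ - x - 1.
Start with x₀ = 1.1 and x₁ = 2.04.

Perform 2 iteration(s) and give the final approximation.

f(x) = x³ - x - 1
x₀ = 1.1, x₁ = 2.04

Secant formula: x_{n+1} = x_n - f(x_n)(x_n - x_{n-1})/(f(x_n) - f(x_{n-1}))

Iteration 1:
  f(1.100000) = -0.769000
  f(2.040000) = 5.449664
  x_2 = 2.040000 - 5.449664×(2.040000 - 1.100000)/(5.449664 - (-0.769000))
       = 1.216240
Iteration 2:
  f(2.040000) = 5.449664
  f(1.216240) = -0.417128
  x_3 = 1.216240 - (-0.417128)×(1.216240 - 2.040000)/(-0.417128 - 5.449664)
       = 1.274810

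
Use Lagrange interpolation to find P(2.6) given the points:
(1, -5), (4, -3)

Lagrange interpolation formula:
P(x) = Σ yᵢ × Lᵢ(x)
where Lᵢ(x) = Π_{j≠i} (x - xⱼ)/(xᵢ - xⱼ)

L_0(2.6) = (2.6 - 4)/(1 - 4) = 0.466667
L_1(2.6) = (2.6 - 1)/(4 - 1) = 0.533333

P(2.6) = (-5)×L_0(2.6) + (-3)×L_1(2.6)
P(2.6) = -3.933333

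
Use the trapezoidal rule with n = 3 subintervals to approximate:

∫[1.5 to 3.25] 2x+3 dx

f(x) = 2x+3
a = 1.5, b = 3.25, n = 3
h = (b - a)/n = 0.583333

Trapezoidal rule: (h/2)[f(x₀) + 2f(x₁) + 2f(x₂) + ... + f(xₙ)]

x_0 = 1.5000, f(x_0) = 6.000000, coefficient = 1
x_1 = 2.0833, f(x_1) = 7.166667, coefficient = 2
x_2 = 2.6667, f(x_2) = 8.333333, coefficient = 2
x_3 = 3.2500, f(x_3) = 9.500000, coefficient = 1

I ≈ (0.583333/2) × 46.500000 = 13.562500
Exact value: 13.562500
Error: 0.000000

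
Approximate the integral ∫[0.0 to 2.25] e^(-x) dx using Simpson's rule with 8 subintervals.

f(x) = e^(-x)
a = 0.0, b = 2.25, n = 8
h = (b - a)/n = 0.281250

Simpson's rule: (h/3)[f(x₀) + 4f(x₁) + 2f(x₂) + ... + f(xₙ)]

x_0 = 0.0000, f(x_0) = 1.000000, coefficient = 1
x_1 = 0.2812, f(x_1) = 0.754840, coefficient = 4
x_2 = 0.5625, f(x_2) = 0.569783, coefficient = 2
x_3 = 0.8438, f(x_3) = 0.430095, coefficient = 4
x_4 = 1.1250, f(x_4) = 0.324652, coefficient = 2
x_5 = 1.4062, f(x_5) = 0.245061, coefficient = 4
x_6 = 1.6875, f(x_6) = 0.184981, coefficient = 2
x_7 = 1.9688, f(x_7) = 0.139631, coefficient = 4
x_8 = 2.2500, f(x_8) = 0.105399, coefficient = 1

I ≈ (0.281250/3) × 9.542737 = 0.894632
Exact value: 0.894601
Error: 0.000031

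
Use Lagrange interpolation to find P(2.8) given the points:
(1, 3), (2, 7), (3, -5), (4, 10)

Lagrange interpolation formula:
P(x) = Σ yᵢ × Lᵢ(x)
where Lᵢ(x) = Π_{j≠i} (x - xⱼ)/(xᵢ - xⱼ)

L_0(2.8) = (2.8 - 2)/(1 - 2) × (2.8 - 3)/(1 - 3) × (2.8 - 4)/(1 - 4) = -0.032000
L_1(2.8) = (2.8 - 1)/(2 - 1) × (2.8 - 3)/(2 - 3) × (2.8 - 4)/(2 - 4) = 0.216000
L_2(2.8) = (2.8 - 1)/(3 - 1) × (2.8 - 2)/(3 - 2) × (2.8 - 4)/(3 - 4) = 0.864000
L_3(2.8) = (2.8 - 1)/(4 - 1) × (2.8 - 2)/(4 - 2) × (2.8 - 3)/(4 - 3) = -0.048000

P(2.8) = 3×L_0(2.8) + 7×L_1(2.8) + (-5)×L_2(2.8) + 10×L_3(2.8)
P(2.8) = -3.384000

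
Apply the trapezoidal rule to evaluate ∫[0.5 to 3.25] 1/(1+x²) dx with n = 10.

f(x) = 1/(1+x²)
a = 0.5, b = 3.25, n = 10
h = (b - a)/n = 0.275000

Trapezoidal rule: (h/2)[f(x₀) + 2f(x₁) + 2f(x₂) + ... + f(xₙ)]

x_0 = 0.5000, f(x_0) = 0.800000, coefficient = 1
x_1 = 0.7750, f(x_1) = 0.624756, coefficient = 2
x_2 = 1.0500, f(x_2) = 0.475624, coefficient = 2
x_3 = 1.3250, f(x_3) = 0.362894, coefficient = 2
x_4 = 1.6000, f(x_4) = 0.280899, coefficient = 2
x_5 = 1.8750, f(x_5) = 0.221453, coefficient = 2
x_6 = 2.1500, f(x_6) = 0.177857, coefficient = 2
x_7 = 2.4250, f(x_7) = 0.145336, coefficient = 2
x_8 = 2.7000, f(x_8) = 0.120627, coefficient = 2
x_9 = 2.9750, f(x_9) = 0.101516, coefficient = 2
x_10 = 3.2500, f(x_10) = 0.086486, coefficient = 1

I ≈ (0.275000/2) × 5.908412 = 0.812407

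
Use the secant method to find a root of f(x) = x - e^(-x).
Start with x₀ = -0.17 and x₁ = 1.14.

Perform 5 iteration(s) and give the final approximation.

f(x) = x - e^(-x)
x₀ = -0.17, x₁ = 1.14

Secant formula: x_{n+1} = x_n - f(x_n)(x_n - x_{n-1})/(f(x_n) - f(x_{n-1}))

Iteration 1:
  f(-0.170000) = -1.355305
  f(1.140000) = 0.820181
  x_2 = 1.140000 - 0.820181×(1.140000 - (-0.170000))/(0.820181 - (-1.355305))
       = 0.646116
Iteration 2:
  f(1.140000) = 0.820181
  f(0.646116) = 0.122039
  x_3 = 0.646116 - 0.122039×(0.646116 - 1.140000)/(0.122039 - 0.820181)
       = 0.559783
Iteration 3:
  f(0.646116) = 0.122039
  f(0.559783) = -0.011551
  x_4 = 0.559783 - (-0.011551)×(0.559783 - 0.646116)/(-0.011551 - 0.122039)
       = 0.567247
Iteration 4:
  f(0.559783) = -0.011551
  f(0.567247) = 0.000163
  x_5 = 0.567247 - 0.000163×(0.567247 - 0.559783)/(0.000163 - (-0.011551))
       = 0.567143
Iteration 5:
  f(0.567247) = 0.000163
  f(0.567143) = 0.000000
  x_6 = 0.567143 - 0.000000×(0.567143 - 0.567247)/(0.000000 - 0.000163)
       = 0.567143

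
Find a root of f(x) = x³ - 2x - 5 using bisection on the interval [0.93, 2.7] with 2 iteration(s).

f(x) = x³ - 2x - 5
Initial interval: [0.93, 2.7]

Iteration 1:
  c_1 = (0.930000 + 2.700000)/2 = 1.815000
  f(c_1) = f(1.815000) = -2.650982
  f(a) × f(c) ≥ 0, new interval: [1.815000, 2.700000]
Iteration 2:
  c_2 = (1.815000 + 2.700000)/2 = 2.257500
  f(c_2) = f(2.257500) = 1.989911
  f(a) × f(c) < 0, new interval: [1.815000, 2.257500]

After 2 iteration(s), the approximation is c_2 = 2.257500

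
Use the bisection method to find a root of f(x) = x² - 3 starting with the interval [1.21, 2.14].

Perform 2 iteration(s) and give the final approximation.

f(x) = x² - 3
Initial interval: [1.21, 2.14]

Iteration 1:
  c_1 = (1.210000 + 2.140000)/2 = 1.675000
  f(c_1) = f(1.675000) = -0.194375
  f(a) × f(c) ≥ 0, new interval: [1.675000, 2.140000]
Iteration 2:
  c_2 = (1.675000 + 2.140000)/2 = 1.907500
  f(c_2) = f(1.907500) = 0.638556
  f(a) × f(c) < 0, new interval: [1.675000, 1.907500]

After 2 iteration(s), the approximation is c_2 = 1.907500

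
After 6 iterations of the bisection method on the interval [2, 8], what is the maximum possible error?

Bisection error bound: |error| ≤ (b-a)/2^n
|error| ≤ (8 - 2)/2^6 = 6/2^6
|error| ≤ 0.0937500000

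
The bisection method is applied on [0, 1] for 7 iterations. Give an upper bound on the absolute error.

Bisection error bound: |error| ≤ (b-a)/2^n
|error| ≤ (1 - 0)/2^7 = 1/2^7
|error| ≤ 0.0078125000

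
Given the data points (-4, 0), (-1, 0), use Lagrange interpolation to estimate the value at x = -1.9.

Lagrange interpolation formula:
P(x) = Σ yᵢ × Lᵢ(x)
where Lᵢ(x) = Π_{j≠i} (x - xⱼ)/(xᵢ - xⱼ)

L_0(-1.9) = (-1.9 - (-1))/(-4 - (-1)) = 0.300000
L_1(-1.9) = (-1.9 - (-4))/(-1 - (-4)) = 0.700000

P(-1.9) = 0×L_0(-1.9) + 0×L_1(-1.9)
P(-1.9) = 0.000000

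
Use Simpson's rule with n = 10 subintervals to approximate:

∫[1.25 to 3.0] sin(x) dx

f(x) = sin(x)
a = 1.25, b = 3.0, n = 10
h = (b - a)/n = 0.175000

Simpson's rule: (h/3)[f(x₀) + 4f(x₁) + 2f(x₂) + ... + f(xₙ)]

x_0 = 1.2500, f(x_0) = 0.948985, coefficient = 1
x_1 = 1.4250, f(x_1) = 0.989391, coefficient = 4
x_2 = 1.6000, f(x_2) = 0.999574, coefficient = 2
x_3 = 1.7750, f(x_3) = 0.979223, coefficient = 4
x_4 = 1.9500, f(x_4) = 0.928960, coefficient = 2
x_5 = 2.1250, f(x_5) = 0.850320, coefficient = 4
x_6 = 2.3000, f(x_6) = 0.745705, coefficient = 2
x_7 = 2.4750, f(x_7) = 0.618312, coefficient = 4
x_8 = 2.6500, f(x_8) = 0.472031, coefficient = 2
x_9 = 2.8250, f(x_9) = 0.311330, coefficient = 4
x_10 = 3.0000, f(x_10) = 0.141120, coefficient = 1

I ≈ (0.175000/3) × 22.376943 = 1.305322
Exact value: 1.305315
Error: 0.000007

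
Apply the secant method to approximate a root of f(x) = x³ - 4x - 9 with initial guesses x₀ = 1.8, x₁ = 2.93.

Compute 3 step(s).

f(x) = x³ - 4x - 9
x₀ = 1.8, x₁ = 2.93

Secant formula: x_{n+1} = x_n - f(x_n)(x_n - x_{n-1})/(f(x_n) - f(x_{n-1}))

Iteration 1:
  f(1.800000) = -10.368000
  f(2.930000) = 4.433757
  x_2 = 2.930000 - 4.433757×(2.930000 - 1.800000)/(4.433757 - (-10.368000))
       = 2.591517
Iteration 2:
  f(2.930000) = 4.433757
  f(2.591517) = -1.961545
  x_3 = 2.591517 - (-1.961545)×(2.591517 - 2.930000)/(-1.961545 - 4.433757)
       = 2.695335
Iteration 3:
  f(2.591517) = -1.961545
  f(2.695335) = -0.200183
  x_4 = 2.695335 - (-0.200183)×(2.695335 - 2.591517)/(-0.200183 - (-1.961545))
       = 2.707134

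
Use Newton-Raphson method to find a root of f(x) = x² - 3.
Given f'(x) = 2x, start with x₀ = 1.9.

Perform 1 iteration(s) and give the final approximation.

f(x) = x² - 3
f'(x) = 2x
x₀ = 1.9

Newton-Raphson formula: x_{n+1} = x_n - f(x_n)/f'(x_n)

Iteration 1:
  f(1.900000) = 0.610000
  f'(1.900000) = 3.800000
  x_1 = 1.900000 - 0.610000/3.800000 = 1.739474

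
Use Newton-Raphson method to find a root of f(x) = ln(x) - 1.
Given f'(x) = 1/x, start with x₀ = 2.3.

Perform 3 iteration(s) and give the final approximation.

f(x) = ln(x) - 1
f'(x) = 1/x
x₀ = 2.3

Newton-Raphson formula: x_{n+1} = x_n - f(x_n)/f'(x_n)

Iteration 1:
  f(2.300000) = -0.167091
  f'(2.300000) = 0.434783
  x_1 = 2.300000 - (-0.167091)/0.434783 = 2.684309
Iteration 2:
  f(2.684309) = -0.012577
  f'(2.684309) = 0.372535
  x_2 = 2.684309 - (-0.012577)/0.372535 = 2.718069
Iteration 3:
  f(2.718069) = -0.000078
  f'(2.718069) = 0.367908
  x_3 = 2.718069 - (-0.000078)/0.367908 = 2.718282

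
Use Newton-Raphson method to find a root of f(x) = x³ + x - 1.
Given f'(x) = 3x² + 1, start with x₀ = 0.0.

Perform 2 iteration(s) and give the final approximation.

f(x) = x³ + x - 1
f'(x) = 3x² + 1
x₀ = 0.0

Newton-Raphson formula: x_{n+1} = x_n - f(x_n)/f'(x_n)

Iteration 1:
  f(0.000000) = -1.000000
  f'(0.000000) = 1.000000
  x_1 = 0.000000 - (-1.000000)/1.000000 = 1.000000
Iteration 2:
  f(1.000000) = 1.000000
  f'(1.000000) = 4.000000
  x_2 = 1.000000 - 1.000000/4.000000 = 0.750000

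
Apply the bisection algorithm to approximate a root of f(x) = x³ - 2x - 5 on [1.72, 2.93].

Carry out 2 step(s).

f(x) = x³ - 2x - 5
Initial interval: [1.72, 2.93]

Iteration 1:
  c_1 = (1.720000 + 2.930000)/2 = 2.325000
  f(c_1) = f(2.325000) = 2.918078
  f(a) × f(c) < 0, new interval: [1.720000, 2.325000]
Iteration 2:
  c_2 = (1.720000 + 2.325000)/2 = 2.022500
  f(c_2) = f(2.022500) = -0.771951
  f(a) × f(c) ≥ 0, new interval: [2.022500, 2.325000]

After 2 iteration(s), the approximation is c_2 = 2.022500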